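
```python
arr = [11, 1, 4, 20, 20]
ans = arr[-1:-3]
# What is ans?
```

arr has length 5. The slice arr[-1:-3] resolves to an empty index range, so the result is [].

[]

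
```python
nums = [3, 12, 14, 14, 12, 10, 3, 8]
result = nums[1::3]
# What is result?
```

nums has length 8. The slice nums[1::3] selects indices [1, 4, 7] (1->12, 4->12, 7->8), giving [12, 12, 8].

[12, 12, 8]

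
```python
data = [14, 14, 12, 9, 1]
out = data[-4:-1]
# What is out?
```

data has length 5. The slice data[-4:-1] selects indices [1, 2, 3] (1->14, 2->12, 3->9), giving [14, 12, 9].

[14, 12, 9]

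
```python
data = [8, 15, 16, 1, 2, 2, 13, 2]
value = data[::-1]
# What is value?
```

data has length 8. The slice data[::-1] selects indices [7, 6, 5, 4, 3, 2, 1, 0] (7->2, 6->13, 5->2, 4->2, 3->1, 2->16, 1->15, 0->8), giving [2, 13, 2, 2, 1, 16, 15, 8].

[2, 13, 2, 2, 1, 16, 15, 8]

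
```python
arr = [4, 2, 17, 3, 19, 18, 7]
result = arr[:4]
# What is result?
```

arr has length 7. The slice arr[:4] selects indices [0, 1, 2, 3] (0->4, 1->2, 2->17, 3->3), giving [4, 2, 17, 3].

[4, 2, 17, 3]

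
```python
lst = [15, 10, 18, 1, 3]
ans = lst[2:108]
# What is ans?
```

lst has length 5. The slice lst[2:108] selects indices [2, 3, 4] (2->18, 3->1, 4->3), giving [18, 1, 3].

[18, 1, 3]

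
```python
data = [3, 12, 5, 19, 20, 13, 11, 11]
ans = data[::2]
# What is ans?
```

data has length 8. The slice data[::2] selects indices [0, 2, 4, 6] (0->3, 2->5, 4->20, 6->11), giving [3, 5, 20, 11].

[3, 5, 20, 11]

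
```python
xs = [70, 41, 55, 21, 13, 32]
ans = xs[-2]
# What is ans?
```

xs has length 6. Negative index -2 maps to positive index 6 + (-2) = 4. xs[4] = 13.

13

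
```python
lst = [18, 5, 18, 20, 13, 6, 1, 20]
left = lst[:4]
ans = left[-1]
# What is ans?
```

lst has length 8. The slice lst[:4] selects indices [0, 1, 2, 3] (0->18, 1->5, 2->18, 3->20), giving [18, 5, 18, 20]. So left = [18, 5, 18, 20]. Then left[-1] = 20.

20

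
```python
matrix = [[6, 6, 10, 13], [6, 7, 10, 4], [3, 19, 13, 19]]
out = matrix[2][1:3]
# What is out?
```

matrix[2] = [3, 19, 13, 19]. matrix[2] has length 4. The slice matrix[2][1:3] selects indices [1, 2] (1->19, 2->13), giving [19, 13].

[19, 13]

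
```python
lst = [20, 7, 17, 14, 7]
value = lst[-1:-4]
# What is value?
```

lst has length 5. The slice lst[-1:-4] resolves to an empty index range, so the result is [].

[]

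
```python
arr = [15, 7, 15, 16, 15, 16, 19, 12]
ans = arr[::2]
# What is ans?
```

arr has length 8. The slice arr[::2] selects indices [0, 2, 4, 6] (0->15, 2->15, 4->15, 6->19), giving [15, 15, 15, 19].

[15, 15, 15, 19]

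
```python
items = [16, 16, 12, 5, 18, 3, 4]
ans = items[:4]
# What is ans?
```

items has length 7. The slice items[:4] selects indices [0, 1, 2, 3] (0->16, 1->16, 2->12, 3->5), giving [16, 16, 12, 5].

[16, 16, 12, 5]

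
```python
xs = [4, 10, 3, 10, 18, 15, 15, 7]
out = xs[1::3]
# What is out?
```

xs has length 8. The slice xs[1::3] selects indices [1, 4, 7] (1->10, 4->18, 7->7), giving [10, 18, 7].

[10, 18, 7]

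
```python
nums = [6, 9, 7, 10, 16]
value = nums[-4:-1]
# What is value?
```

nums has length 5. The slice nums[-4:-1] selects indices [1, 2, 3] (1->9, 2->7, 3->10), giving [9, 7, 10].

[9, 7, 10]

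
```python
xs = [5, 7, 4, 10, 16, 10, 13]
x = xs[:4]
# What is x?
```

xs has length 7. The slice xs[:4] selects indices [0, 1, 2, 3] (0->5, 1->7, 2->4, 3->10), giving [5, 7, 4, 10].

[5, 7, 4, 10]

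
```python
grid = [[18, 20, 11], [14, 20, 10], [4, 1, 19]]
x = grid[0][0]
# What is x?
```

grid[0] = [18, 20, 11]. Taking column 0 of that row yields 18.

18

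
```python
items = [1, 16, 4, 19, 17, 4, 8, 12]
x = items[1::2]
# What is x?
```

items has length 8. The slice items[1::2] selects indices [1, 3, 5, 7] (1->16, 3->19, 5->4, 7->12), giving [16, 19, 4, 12].

[16, 19, 4, 12]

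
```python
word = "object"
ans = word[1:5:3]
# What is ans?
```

word has length 6. The slice word[1:5:3] selects indices [1, 4] (1->'b', 4->'c'), giving 'bc'.

'bc'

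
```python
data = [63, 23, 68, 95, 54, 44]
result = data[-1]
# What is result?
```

data has length 6. Negative index -1 maps to positive index 6 + (-1) = 5. data[5] = 44.

44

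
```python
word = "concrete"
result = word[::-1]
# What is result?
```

word has length 8. The slice word[::-1] selects indices [7, 6, 5, 4, 3, 2, 1, 0] (7->'e', 6->'t', 5->'e', 4->'r', 3->'c', 2->'n', 1->'o', 0->'c'), giving 'etercnoc'.

'etercnoc'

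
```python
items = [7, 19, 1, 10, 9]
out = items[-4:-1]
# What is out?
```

items has length 5. The slice items[-4:-1] selects indices [1, 2, 3] (1->19, 2->1, 3->10), giving [19, 1, 10].

[19, 1, 10]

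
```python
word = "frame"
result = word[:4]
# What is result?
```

word has length 5. The slice word[:4] selects indices [0, 1, 2, 3] (0->'f', 1->'r', 2->'a', 3->'m'), giving 'fram'.

'fram'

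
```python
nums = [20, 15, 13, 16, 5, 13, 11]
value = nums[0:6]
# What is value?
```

nums has length 7. The slice nums[0:6] selects indices [0, 1, 2, 3, 4, 5] (0->20, 1->15, 2->13, 3->16, 4->5, 5->13), giving [20, 15, 13, 16, 5, 13].

[20, 15, 13, 16, 5, 13]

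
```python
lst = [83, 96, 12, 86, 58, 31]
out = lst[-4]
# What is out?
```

lst has length 6. Negative index -4 maps to positive index 6 + (-4) = 2. lst[2] = 12.

12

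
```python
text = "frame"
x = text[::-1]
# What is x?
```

text has length 5. The slice text[::-1] selects indices [4, 3, 2, 1, 0] (4->'e', 3->'m', 2->'a', 1->'r', 0->'f'), giving 'emarf'.

'emarf'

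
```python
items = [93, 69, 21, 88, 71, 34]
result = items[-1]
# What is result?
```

items has length 6. Negative index -1 maps to positive index 6 + (-1) = 5. items[5] = 34.

34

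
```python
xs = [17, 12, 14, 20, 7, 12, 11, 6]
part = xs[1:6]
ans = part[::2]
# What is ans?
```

xs has length 8. The slice xs[1:6] selects indices [1, 2, 3, 4, 5] (1->12, 2->14, 3->20, 4->7, 5->12), giving [12, 14, 20, 7, 12]. So part = [12, 14, 20, 7, 12]. part has length 5. The slice part[::2] selects indices [0, 2, 4] (0->12, 2->20, 4->12), giving [12, 20, 12].

[12, 20, 12]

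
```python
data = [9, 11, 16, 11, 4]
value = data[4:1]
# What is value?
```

data has length 5. The slice data[4:1] resolves to an empty index range, so the result is [].

[]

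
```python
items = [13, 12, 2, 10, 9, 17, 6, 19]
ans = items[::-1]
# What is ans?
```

items has length 8. The slice items[::-1] selects indices [7, 6, 5, 4, 3, 2, 1, 0] (7->19, 6->6, 5->17, 4->9, 3->10, 2->2, 1->12, 0->13), giving [19, 6, 17, 9, 10, 2, 12, 13].

[19, 6, 17, 9, 10, 2, 12, 13]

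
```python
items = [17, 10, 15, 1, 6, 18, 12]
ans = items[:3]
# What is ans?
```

items has length 7. The slice items[:3] selects indices [0, 1, 2] (0->17, 1->10, 2->15), giving [17, 10, 15].

[17, 10, 15]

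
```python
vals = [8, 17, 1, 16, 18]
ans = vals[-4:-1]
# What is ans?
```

vals has length 5. The slice vals[-4:-1] selects indices [1, 2, 3] (1->17, 2->1, 3->16), giving [17, 1, 16].

[17, 1, 16]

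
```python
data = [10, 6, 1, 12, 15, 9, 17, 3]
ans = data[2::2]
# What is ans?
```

data has length 8. The slice data[2::2] selects indices [2, 4, 6] (2->1, 4->15, 6->17), giving [1, 15, 17].

[1, 15, 17]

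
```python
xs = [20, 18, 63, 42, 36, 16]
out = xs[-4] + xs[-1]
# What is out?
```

xs has length 6. Negative index -4 maps to positive index 6 + (-4) = 2. xs[2] = 63.
xs has length 6. Negative index -1 maps to positive index 6 + (-1) = 5. xs[5] = 16.
Sum: 63 + 16 = 79.

79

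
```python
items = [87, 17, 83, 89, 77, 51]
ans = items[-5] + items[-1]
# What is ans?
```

items has length 6. Negative index -5 maps to positive index 6 + (-5) = 1. items[1] = 17.
items has length 6. Negative index -1 maps to positive index 6 + (-1) = 5. items[5] = 51.
Sum: 17 + 51 = 68.

68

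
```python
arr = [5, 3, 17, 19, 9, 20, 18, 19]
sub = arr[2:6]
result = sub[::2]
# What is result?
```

arr has length 8. The slice arr[2:6] selects indices [2, 3, 4, 5] (2->17, 3->19, 4->9, 5->20), giving [17, 19, 9, 20]. So sub = [17, 19, 9, 20]. sub has length 4. The slice sub[::2] selects indices [0, 2] (0->17, 2->9), giving [17, 9].

[17, 9]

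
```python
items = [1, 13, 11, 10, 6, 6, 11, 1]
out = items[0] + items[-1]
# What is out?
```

items has length 8. items[0] = 1.
items has length 8. Negative index -1 maps to positive index 8 + (-1) = 7. items[7] = 1.
Sum: 1 + 1 = 2.

2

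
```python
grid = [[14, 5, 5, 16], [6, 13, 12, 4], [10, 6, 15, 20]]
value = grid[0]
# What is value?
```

grid has 3 rows. Row 0 is [14, 5, 5, 16].

[14, 5, 5, 16]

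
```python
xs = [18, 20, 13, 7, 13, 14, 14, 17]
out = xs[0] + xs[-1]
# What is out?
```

xs has length 8. xs[0] = 18.
xs has length 8. Negative index -1 maps to positive index 8 + (-1) = 7. xs[7] = 17.
Sum: 18 + 17 = 35.

35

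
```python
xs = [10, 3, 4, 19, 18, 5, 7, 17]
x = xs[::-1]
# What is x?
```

xs has length 8. The slice xs[::-1] selects indices [7, 6, 5, 4, 3, 2, 1, 0] (7->17, 6->7, 5->5, 4->18, 3->19, 2->4, 1->3, 0->10), giving [17, 7, 5, 18, 19, 4, 3, 10].

[17, 7, 5, 18, 19, 4, 3, 10]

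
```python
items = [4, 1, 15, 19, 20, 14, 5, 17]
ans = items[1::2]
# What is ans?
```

items has length 8. The slice items[1::2] selects indices [1, 3, 5, 7] (1->1, 3->19, 5->14, 7->17), giving [1, 19, 14, 17].

[1, 19, 14, 17]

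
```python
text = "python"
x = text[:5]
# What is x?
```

text has length 6. The slice text[:5] selects indices [0, 1, 2, 3, 4] (0->'p', 1->'y', 2->'t', 3->'h', 4->'o'), giving 'pytho'.

'pytho'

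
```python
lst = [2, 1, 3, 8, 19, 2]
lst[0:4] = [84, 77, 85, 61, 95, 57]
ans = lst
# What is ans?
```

lst starts as [2, 1, 3, 8, 19, 2] (length 6). The slice lst[0:4] covers indices [0, 1, 2, 3] with values [2, 1, 3, 8]. Replacing that slice with [84, 77, 85, 61, 95, 57] (different length) produces [84, 77, 85, 61, 95, 57, 19, 2].

[84, 77, 85, 61, 95, 57, 19, 2]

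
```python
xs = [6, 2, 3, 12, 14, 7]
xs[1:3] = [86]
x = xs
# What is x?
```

xs starts as [6, 2, 3, 12, 14, 7] (length 6). The slice xs[1:3] covers indices [1, 2] with values [2, 3]. Replacing that slice with [86] (different length) produces [6, 86, 12, 14, 7].

[6, 86, 12, 14, 7]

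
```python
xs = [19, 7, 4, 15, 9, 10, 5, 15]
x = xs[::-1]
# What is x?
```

xs has length 8. The slice xs[::-1] selects indices [7, 6, 5, 4, 3, 2, 1, 0] (7->15, 6->5, 5->10, 4->9, 3->15, 2->4, 1->7, 0->19), giving [15, 5, 10, 9, 15, 4, 7, 19].

[15, 5, 10, 9, 15, 4, 7, 19]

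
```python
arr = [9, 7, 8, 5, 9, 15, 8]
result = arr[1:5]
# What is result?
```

arr has length 7. The slice arr[1:5] selects indices [1, 2, 3, 4] (1->7, 2->8, 3->5, 4->9), giving [7, 8, 5, 9].

[7, 8, 5, 9]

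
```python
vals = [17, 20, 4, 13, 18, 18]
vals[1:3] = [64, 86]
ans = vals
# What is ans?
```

vals starts as [17, 20, 4, 13, 18, 18] (length 6). The slice vals[1:3] covers indices [1, 2] with values [20, 4]. Replacing that slice with [64, 86] (same length) produces [17, 64, 86, 13, 18, 18].

[17, 64, 86, 13, 18, 18]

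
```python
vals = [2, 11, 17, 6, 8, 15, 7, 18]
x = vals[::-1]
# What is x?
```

vals has length 8. The slice vals[::-1] selects indices [7, 6, 5, 4, 3, 2, 1, 0] (7->18, 6->7, 5->15, 4->8, 3->6, 2->17, 1->11, 0->2), giving [18, 7, 15, 8, 6, 17, 11, 2].

[18, 7, 15, 8, 6, 17, 11, 2]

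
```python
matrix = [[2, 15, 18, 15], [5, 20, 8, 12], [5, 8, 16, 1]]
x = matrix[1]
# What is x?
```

matrix has 3 rows. Row 1 is [5, 20, 8, 12].

[5, 20, 8, 12]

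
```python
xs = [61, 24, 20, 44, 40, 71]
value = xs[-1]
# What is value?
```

xs has length 6. Negative index -1 maps to positive index 6 + (-1) = 5. xs[5] = 71.

71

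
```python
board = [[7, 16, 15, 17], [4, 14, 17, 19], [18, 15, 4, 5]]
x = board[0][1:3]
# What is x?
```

board[0] = [7, 16, 15, 17]. board[0] has length 4. The slice board[0][1:3] selects indices [1, 2] (1->16, 2->15), giving [16, 15].

[16, 15]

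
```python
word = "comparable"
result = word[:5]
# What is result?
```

word has length 10. The slice word[:5] selects indices [0, 1, 2, 3, 4] (0->'c', 1->'o', 2->'m', 3->'p', 4->'a'), giving 'compa'.

'compa'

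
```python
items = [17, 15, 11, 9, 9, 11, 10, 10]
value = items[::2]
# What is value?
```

items has length 8. The slice items[::2] selects indices [0, 2, 4, 6] (0->17, 2->11, 4->9, 6->10), giving [17, 11, 9, 10].

[17, 11, 9, 10]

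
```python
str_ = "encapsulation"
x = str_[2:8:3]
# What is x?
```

str_ has length 13. The slice str_[2:8:3] selects indices [2, 5] (2->'c', 5->'s'), giving 'cs'.

'cs'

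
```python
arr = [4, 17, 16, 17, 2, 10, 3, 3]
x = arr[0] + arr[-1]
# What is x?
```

arr has length 8. arr[0] = 4.
arr has length 8. Negative index -1 maps to positive index 8 + (-1) = 7. arr[7] = 3.
Sum: 4 + 3 = 7.

7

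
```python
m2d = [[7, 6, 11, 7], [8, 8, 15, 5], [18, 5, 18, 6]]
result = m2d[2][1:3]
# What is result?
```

m2d[2] = [18, 5, 18, 6]. m2d[2] has length 4. The slice m2d[2][1:3] selects indices [1, 2] (1->5, 2->18), giving [5, 18].

[5, 18]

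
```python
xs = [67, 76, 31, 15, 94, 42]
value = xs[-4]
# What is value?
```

xs has length 6. Negative index -4 maps to positive index 6 + (-4) = 2. xs[2] = 31.

31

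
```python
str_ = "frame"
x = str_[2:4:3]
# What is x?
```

str_ has length 5. The slice str_[2:4:3] selects indices [2] (2->'a'), giving 'a'.

'a'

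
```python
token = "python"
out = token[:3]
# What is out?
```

token has length 6. The slice token[:3] selects indices [0, 1, 2] (0->'p', 1->'y', 2->'t'), giving 'pyt'.

'pyt'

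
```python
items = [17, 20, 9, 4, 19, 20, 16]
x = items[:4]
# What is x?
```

items has length 7. The slice items[:4] selects indices [0, 1, 2, 3] (0->17, 1->20, 2->9, 3->4), giving [17, 20, 9, 4].

[17, 20, 9, 4]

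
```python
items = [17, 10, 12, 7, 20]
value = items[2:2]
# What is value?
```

items has length 5. The slice items[2:2] resolves to an empty index range, so the result is [].

[]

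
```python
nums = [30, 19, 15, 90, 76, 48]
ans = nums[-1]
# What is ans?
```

nums has length 6. Negative index -1 maps to positive index 6 + (-1) = 5. nums[5] = 48.

48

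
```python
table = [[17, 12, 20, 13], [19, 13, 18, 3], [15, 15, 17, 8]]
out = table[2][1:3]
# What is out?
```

table[2] = [15, 15, 17, 8]. table[2] has length 4. The slice table[2][1:3] selects indices [1, 2] (1->15, 2->17), giving [15, 17].

[15, 17]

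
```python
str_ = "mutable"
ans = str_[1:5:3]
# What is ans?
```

str_ has length 7. The slice str_[1:5:3] selects indices [1, 4] (1->'u', 4->'b'), giving 'ub'.

'ub'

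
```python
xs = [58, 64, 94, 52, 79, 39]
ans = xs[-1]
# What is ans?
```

xs has length 6. Negative index -1 maps to positive index 6 + (-1) = 5. xs[5] = 39.

39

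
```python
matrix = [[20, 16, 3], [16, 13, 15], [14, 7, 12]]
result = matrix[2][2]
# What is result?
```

matrix[2] = [14, 7, 12]. Taking column 2 of that row yields 12.

12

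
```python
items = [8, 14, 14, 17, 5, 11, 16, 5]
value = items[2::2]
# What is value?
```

items has length 8. The slice items[2::2] selects indices [2, 4, 6] (2->14, 4->5, 6->16), giving [14, 5, 16].

[14, 5, 16]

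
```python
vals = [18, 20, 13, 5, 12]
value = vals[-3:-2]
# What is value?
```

vals has length 5. The slice vals[-3:-2] selects indices [2] (2->13), giving [13].

[13]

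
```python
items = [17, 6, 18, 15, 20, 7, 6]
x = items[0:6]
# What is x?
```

items has length 7. The slice items[0:6] selects indices [0, 1, 2, 3, 4, 5] (0->17, 1->6, 2->18, 3->15, 4->20, 5->7), giving [17, 6, 18, 15, 20, 7].

[17, 6, 18, 15, 20, 7]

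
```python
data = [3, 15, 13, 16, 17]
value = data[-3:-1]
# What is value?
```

data has length 5. The slice data[-3:-1] selects indices [2, 3] (2->13, 3->16), giving [13, 16].

[13, 16]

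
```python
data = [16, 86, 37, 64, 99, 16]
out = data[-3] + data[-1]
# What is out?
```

data has length 6. Negative index -3 maps to positive index 6 + (-3) = 3. data[3] = 64.
data has length 6. Negative index -1 maps to positive index 6 + (-1) = 5. data[5] = 16.
Sum: 64 + 16 = 80.

80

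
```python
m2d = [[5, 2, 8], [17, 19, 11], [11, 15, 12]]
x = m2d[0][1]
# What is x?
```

m2d[0] = [5, 2, 8]. Taking column 1 of that row yields 2.

2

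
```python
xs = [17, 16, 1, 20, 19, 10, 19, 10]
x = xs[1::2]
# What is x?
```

xs has length 8. The slice xs[1::2] selects indices [1, 3, 5, 7] (1->16, 3->20, 5->10, 7->10), giving [16, 20, 10, 10].

[16, 20, 10, 10]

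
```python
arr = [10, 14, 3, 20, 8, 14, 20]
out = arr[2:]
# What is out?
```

arr has length 7. The slice arr[2:] selects indices [2, 3, 4, 5, 6] (2->3, 3->20, 4->8, 5->14, 6->20), giving [3, 20, 8, 14, 20].

[3, 20, 8, 14, 20]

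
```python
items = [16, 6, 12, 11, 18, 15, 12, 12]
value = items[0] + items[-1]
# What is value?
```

items has length 8. items[0] = 16.
items has length 8. Negative index -1 maps to positive index 8 + (-1) = 7. items[7] = 12.
Sum: 16 + 12 = 28.

28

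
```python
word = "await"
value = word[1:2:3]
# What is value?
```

word has length 5. The slice word[1:2:3] selects indices [1] (1->'w'), giving 'w'.

'w'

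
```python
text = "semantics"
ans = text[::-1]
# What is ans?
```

text has length 9. The slice text[::-1] selects indices [8, 7, 6, 5, 4, 3, 2, 1, 0] (8->'s', 7->'c', 6->'i', 5->'t', 4->'n', 3->'a', 2->'m', 1->'e', 0->'s'), giving 'scitnames'.

'scitnames'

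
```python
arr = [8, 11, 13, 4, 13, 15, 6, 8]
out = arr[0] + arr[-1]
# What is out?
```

arr has length 8. arr[0] = 8.
arr has length 8. Negative index -1 maps to positive index 8 + (-1) = 7. arr[7] = 8.
Sum: 8 + 8 = 16.

16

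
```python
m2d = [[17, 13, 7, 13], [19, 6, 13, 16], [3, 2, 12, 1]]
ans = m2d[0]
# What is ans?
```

m2d has 3 rows. Row 0 is [17, 13, 7, 13].

[17, 13, 7, 13]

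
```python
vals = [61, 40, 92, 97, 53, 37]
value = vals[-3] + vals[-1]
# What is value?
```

vals has length 6. Negative index -3 maps to positive index 6 + (-3) = 3. vals[3] = 97.
vals has length 6. Negative index -1 maps to positive index 6 + (-1) = 5. vals[5] = 37.
Sum: 97 + 37 = 134.

134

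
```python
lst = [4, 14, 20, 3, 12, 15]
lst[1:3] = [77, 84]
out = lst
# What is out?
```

lst starts as [4, 14, 20, 3, 12, 15] (length 6). The slice lst[1:3] covers indices [1, 2] with values [14, 20]. Replacing that slice with [77, 84] (same length) produces [4, 77, 84, 3, 12, 15].

[4, 77, 84, 3, 12, 15]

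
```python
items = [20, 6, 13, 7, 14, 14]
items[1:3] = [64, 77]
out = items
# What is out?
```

items starts as [20, 6, 13, 7, 14, 14] (length 6). The slice items[1:3] covers indices [1, 2] with values [6, 13]. Replacing that slice with [64, 77] (same length) produces [20, 64, 77, 7, 14, 14].

[20, 64, 77, 7, 14, 14]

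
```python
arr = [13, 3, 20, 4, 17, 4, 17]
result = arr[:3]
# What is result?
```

arr has length 7. The slice arr[:3] selects indices [0, 1, 2] (0->13, 1->3, 2->20), giving [13, 3, 20].

[13, 3, 20]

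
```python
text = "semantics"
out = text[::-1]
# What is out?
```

text has length 9. The slice text[::-1] selects indices [8, 7, 6, 5, 4, 3, 2, 1, 0] (8->'s', 7->'c', 6->'i', 5->'t', 4->'n', 3->'a', 2->'m', 1->'e', 0->'s'), giving 'scitnames'.

'scitnames'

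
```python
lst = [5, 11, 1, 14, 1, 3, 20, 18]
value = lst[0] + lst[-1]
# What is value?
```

lst has length 8. lst[0] = 5.
lst has length 8. Negative index -1 maps to positive index 8 + (-1) = 7. lst[7] = 18.
Sum: 5 + 18 = 23.

23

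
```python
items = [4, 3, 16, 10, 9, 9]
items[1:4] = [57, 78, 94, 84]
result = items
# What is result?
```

items starts as [4, 3, 16, 10, 9, 9] (length 6). The slice items[1:4] covers indices [1, 2, 3] with values [3, 16, 10]. Replacing that slice with [57, 78, 94, 84] (different length) produces [4, 57, 78, 94, 84, 9, 9].

[4, 57, 78, 94, 84, 9, 9]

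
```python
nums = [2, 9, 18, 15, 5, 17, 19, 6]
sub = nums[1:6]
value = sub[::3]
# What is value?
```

nums has length 8. The slice nums[1:6] selects indices [1, 2, 3, 4, 5] (1->9, 2->18, 3->15, 4->5, 5->17), giving [9, 18, 15, 5, 17]. So sub = [9, 18, 15, 5, 17]. sub has length 5. The slice sub[::3] selects indices [0, 3] (0->9, 3->5), giving [9, 5].

[9, 5]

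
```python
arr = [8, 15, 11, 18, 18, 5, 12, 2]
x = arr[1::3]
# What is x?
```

arr has length 8. The slice arr[1::3] selects indices [1, 4, 7] (1->15, 4->18, 7->2), giving [15, 18, 2].

[15, 18, 2]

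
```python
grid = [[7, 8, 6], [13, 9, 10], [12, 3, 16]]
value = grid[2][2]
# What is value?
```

grid[2] = [12, 3, 16]. Taking column 2 of that row yields 16.

16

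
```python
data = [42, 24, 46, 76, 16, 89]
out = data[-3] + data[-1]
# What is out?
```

data has length 6. Negative index -3 maps to positive index 6 + (-3) = 3. data[3] = 76.
data has length 6. Negative index -1 maps to positive index 6 + (-1) = 5. data[5] = 89.
Sum: 76 + 89 = 165.

165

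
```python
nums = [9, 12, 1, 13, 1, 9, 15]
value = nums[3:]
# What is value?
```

nums has length 7. The slice nums[3:] selects indices [3, 4, 5, 6] (3->13, 4->1, 5->9, 6->15), giving [13, 1, 9, 15].

[13, 1, 9, 15]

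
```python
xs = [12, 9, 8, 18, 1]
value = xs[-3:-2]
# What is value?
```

xs has length 5. The slice xs[-3:-2] selects indices [2] (2->8), giving [8].

[8]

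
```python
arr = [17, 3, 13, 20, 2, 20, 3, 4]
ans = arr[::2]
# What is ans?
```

arr has length 8. The slice arr[::2] selects indices [0, 2, 4, 6] (0->17, 2->13, 4->2, 6->3), giving [17, 13, 2, 3].

[17, 13, 2, 3]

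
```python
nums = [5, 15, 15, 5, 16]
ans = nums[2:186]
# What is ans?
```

nums has length 5. The slice nums[2:186] selects indices [2, 3, 4] (2->15, 3->5, 4->16), giving [15, 5, 16].

[15, 5, 16]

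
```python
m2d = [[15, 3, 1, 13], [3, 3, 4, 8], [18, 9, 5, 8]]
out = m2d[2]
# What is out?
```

m2d has 3 rows. Row 2 is [18, 9, 5, 8].

[18, 9, 5, 8]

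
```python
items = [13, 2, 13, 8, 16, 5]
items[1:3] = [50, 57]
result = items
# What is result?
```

items starts as [13, 2, 13, 8, 16, 5] (length 6). The slice items[1:3] covers indices [1, 2] with values [2, 13]. Replacing that slice with [50, 57] (same length) produces [13, 50, 57, 8, 16, 5].

[13, 50, 57, 8, 16, 5]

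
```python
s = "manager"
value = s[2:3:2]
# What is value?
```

s has length 7. The slice s[2:3:2] selects indices [2] (2->'n'), giving 'n'.

'n'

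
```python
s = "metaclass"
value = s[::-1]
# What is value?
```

s has length 9. The slice s[::-1] selects indices [8, 7, 6, 5, 4, 3, 2, 1, 0] (8->'s', 7->'s', 6->'a', 5->'l', 4->'c', 3->'a', 2->'t', 1->'e', 0->'m'), giving 'ssalcatem'.

'ssalcatem'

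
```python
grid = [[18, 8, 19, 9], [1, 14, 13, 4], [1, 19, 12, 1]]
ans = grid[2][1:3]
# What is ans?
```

grid[2] = [1, 19, 12, 1]. grid[2] has length 4. The slice grid[2][1:3] selects indices [1, 2] (1->19, 2->12), giving [19, 12].

[19, 12]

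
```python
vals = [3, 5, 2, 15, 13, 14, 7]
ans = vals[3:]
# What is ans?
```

vals has length 7. The slice vals[3:] selects indices [3, 4, 5, 6] (3->15, 4->13, 5->14, 6->7), giving [15, 13, 14, 7].

[15, 13, 14, 7]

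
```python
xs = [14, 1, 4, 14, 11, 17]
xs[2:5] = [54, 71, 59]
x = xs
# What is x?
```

xs starts as [14, 1, 4, 14, 11, 17] (length 6). The slice xs[2:5] covers indices [2, 3, 4] with values [4, 14, 11]. Replacing that slice with [54, 71, 59] (same length) produces [14, 1, 54, 71, 59, 17].

[14, 1, 54, 71, 59, 17]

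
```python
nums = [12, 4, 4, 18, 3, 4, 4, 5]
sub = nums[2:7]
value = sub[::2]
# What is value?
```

nums has length 8. The slice nums[2:7] selects indices [2, 3, 4, 5, 6] (2->4, 3->18, 4->3, 5->4, 6->4), giving [4, 18, 3, 4, 4]. So sub = [4, 18, 3, 4, 4]. sub has length 5. The slice sub[::2] selects indices [0, 2, 4] (0->4, 2->3, 4->4), giving [4, 3, 4].

[4, 3, 4]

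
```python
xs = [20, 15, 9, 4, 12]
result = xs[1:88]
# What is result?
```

xs has length 5. The slice xs[1:88] selects indices [1, 2, 3, 4] (1->15, 2->9, 3->4, 4->12), giving [15, 9, 4, 12].

[15, 9, 4, 12]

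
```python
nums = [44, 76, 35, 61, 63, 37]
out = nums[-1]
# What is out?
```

nums has length 6. Negative index -1 maps to positive index 6 + (-1) = 5. nums[5] = 37.

37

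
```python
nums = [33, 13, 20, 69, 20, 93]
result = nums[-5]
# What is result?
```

nums has length 6. Negative index -5 maps to positive index 6 + (-5) = 1. nums[1] = 13.

13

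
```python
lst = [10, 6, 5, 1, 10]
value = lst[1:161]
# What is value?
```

lst has length 5. The slice lst[1:161] selects indices [1, 2, 3, 4] (1->6, 2->5, 3->1, 4->10), giving [6, 5, 1, 10].

[6, 5, 1, 10]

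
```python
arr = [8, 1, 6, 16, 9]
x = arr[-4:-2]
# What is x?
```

arr has length 5. The slice arr[-4:-2] selects indices [1, 2] (1->1, 2->6), giving [1, 6].

[1, 6]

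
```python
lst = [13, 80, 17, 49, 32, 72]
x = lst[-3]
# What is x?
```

lst has length 6. Negative index -3 maps to positive index 6 + (-3) = 3. lst[3] = 49.

49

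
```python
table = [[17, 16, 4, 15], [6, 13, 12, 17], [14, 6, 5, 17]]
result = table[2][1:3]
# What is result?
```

table[2] = [14, 6, 5, 17]. table[2] has length 4. The slice table[2][1:3] selects indices [1, 2] (1->6, 2->5), giving [6, 5].

[6, 5]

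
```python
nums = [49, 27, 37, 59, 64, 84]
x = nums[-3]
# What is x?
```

nums has length 6. Negative index -3 maps to positive index 6 + (-3) = 3. nums[3] = 59.

59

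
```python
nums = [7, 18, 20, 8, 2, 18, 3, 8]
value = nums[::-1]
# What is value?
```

nums has length 8. The slice nums[::-1] selects indices [7, 6, 5, 4, 3, 2, 1, 0] (7->8, 6->3, 5->18, 4->2, 3->8, 2->20, 1->18, 0->7), giving [8, 3, 18, 2, 8, 20, 18, 7].

[8, 3, 18, 2, 8, 20, 18, 7]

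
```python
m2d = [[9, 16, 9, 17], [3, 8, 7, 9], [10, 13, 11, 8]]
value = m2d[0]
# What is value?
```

m2d has 3 rows. Row 0 is [9, 16, 9, 17].

[9, 16, 9, 17]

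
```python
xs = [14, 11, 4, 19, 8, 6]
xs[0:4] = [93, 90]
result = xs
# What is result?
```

xs starts as [14, 11, 4, 19, 8, 6] (length 6). The slice xs[0:4] covers indices [0, 1, 2, 3] with values [14, 11, 4, 19]. Replacing that slice with [93, 90] (different length) produces [93, 90, 8, 6].

[93, 90, 8, 6]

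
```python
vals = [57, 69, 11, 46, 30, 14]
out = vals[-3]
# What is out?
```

vals has length 6. Negative index -3 maps to positive index 6 + (-3) = 3. vals[3] = 46.

46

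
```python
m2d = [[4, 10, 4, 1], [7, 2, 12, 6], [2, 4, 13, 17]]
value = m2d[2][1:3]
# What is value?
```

m2d[2] = [2, 4, 13, 17]. m2d[2] has length 4. The slice m2d[2][1:3] selects indices [1, 2] (1->4, 2->13), giving [4, 13].

[4, 13]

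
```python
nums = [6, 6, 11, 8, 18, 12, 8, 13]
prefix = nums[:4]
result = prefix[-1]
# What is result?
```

nums has length 8. The slice nums[:4] selects indices [0, 1, 2, 3] (0->6, 1->6, 2->11, 3->8), giving [6, 6, 11, 8]. So prefix = [6, 6, 11, 8]. Then prefix[-1] = 8.

8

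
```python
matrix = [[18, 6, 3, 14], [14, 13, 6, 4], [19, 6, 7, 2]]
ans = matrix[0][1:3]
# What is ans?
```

matrix[0] = [18, 6, 3, 14]. matrix[0] has length 4. The slice matrix[0][1:3] selects indices [1, 2] (1->6, 2->3), giving [6, 3].

[6, 3]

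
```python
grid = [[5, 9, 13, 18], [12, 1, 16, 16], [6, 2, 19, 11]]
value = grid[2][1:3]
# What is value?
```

grid[2] = [6, 2, 19, 11]. grid[2] has length 4. The slice grid[2][1:3] selects indices [1, 2] (1->2, 2->19), giving [2, 19].

[2, 19]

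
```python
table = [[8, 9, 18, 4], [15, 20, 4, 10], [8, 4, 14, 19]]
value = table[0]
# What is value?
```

table has 3 rows. Row 0 is [8, 9, 18, 4].

[8, 9, 18, 4]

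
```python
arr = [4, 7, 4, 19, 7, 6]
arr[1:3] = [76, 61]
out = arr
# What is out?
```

arr starts as [4, 7, 4, 19, 7, 6] (length 6). The slice arr[1:3] covers indices [1, 2] with values [7, 4]. Replacing that slice with [76, 61] (same length) produces [4, 76, 61, 19, 7, 6].

[4, 76, 61, 19, 7, 6]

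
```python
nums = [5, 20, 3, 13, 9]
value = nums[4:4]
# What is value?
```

nums has length 5. The slice nums[4:4] resolves to an empty index range, so the result is [].

[]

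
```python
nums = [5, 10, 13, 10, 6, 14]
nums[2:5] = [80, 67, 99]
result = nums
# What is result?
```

nums starts as [5, 10, 13, 10, 6, 14] (length 6). The slice nums[2:5] covers indices [2, 3, 4] with values [13, 10, 6]. Replacing that slice with [80, 67, 99] (same length) produces [5, 10, 80, 67, 99, 14].

[5, 10, 80, 67, 99, 14]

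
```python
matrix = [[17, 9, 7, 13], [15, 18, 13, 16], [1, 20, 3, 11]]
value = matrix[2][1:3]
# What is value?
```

matrix[2] = [1, 20, 3, 11]. matrix[2] has length 4. The slice matrix[2][1:3] selects indices [1, 2] (1->20, 2->3), giving [20, 3].

[20, 3]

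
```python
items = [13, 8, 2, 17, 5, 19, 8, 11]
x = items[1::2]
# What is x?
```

items has length 8. The slice items[1::2] selects indices [1, 3, 5, 7] (1->8, 3->17, 5->19, 7->11), giving [8, 17, 19, 11].

[8, 17, 19, 11]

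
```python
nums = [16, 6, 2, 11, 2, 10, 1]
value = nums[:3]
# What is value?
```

nums has length 7. The slice nums[:3] selects indices [0, 1, 2] (0->16, 1->6, 2->2), giving [16, 6, 2].

[16, 6, 2]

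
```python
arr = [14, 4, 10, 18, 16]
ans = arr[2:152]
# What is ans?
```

arr has length 5. The slice arr[2:152] selects indices [2, 3, 4] (2->10, 3->18, 4->16), giving [10, 18, 16].

[10, 18, 16]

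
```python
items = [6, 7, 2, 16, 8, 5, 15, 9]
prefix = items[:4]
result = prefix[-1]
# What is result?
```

items has length 8. The slice items[:4] selects indices [0, 1, 2, 3] (0->6, 1->7, 2->2, 3->16), giving [6, 7, 2, 16]. So prefix = [6, 7, 2, 16]. Then prefix[-1] = 16.

16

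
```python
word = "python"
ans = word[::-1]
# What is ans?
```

word has length 6. The slice word[::-1] selects indices [5, 4, 3, 2, 1, 0] (5->'n', 4->'o', 3->'h', 2->'t', 1->'y', 0->'p'), giving 'nohtyp'.

'nohtyp'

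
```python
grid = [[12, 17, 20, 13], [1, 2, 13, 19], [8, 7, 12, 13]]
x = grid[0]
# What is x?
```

grid has 3 rows. Row 0 is [12, 17, 20, 13].

[12, 17, 20, 13]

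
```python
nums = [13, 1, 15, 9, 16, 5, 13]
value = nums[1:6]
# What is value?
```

nums has length 7. The slice nums[1:6] selects indices [1, 2, 3, 4, 5] (1->1, 2->15, 3->9, 4->16, 5->5), giving [1, 15, 9, 16, 5].

[1, 15, 9, 16, 5]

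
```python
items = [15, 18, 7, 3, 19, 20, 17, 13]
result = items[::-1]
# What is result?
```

items has length 8. The slice items[::-1] selects indices [7, 6, 5, 4, 3, 2, 1, 0] (7->13, 6->17, 5->20, 4->19, 3->3, 2->7, 1->18, 0->15), giving [13, 17, 20, 19, 3, 7, 18, 15].

[13, 17, 20, 19, 3, 7, 18, 15]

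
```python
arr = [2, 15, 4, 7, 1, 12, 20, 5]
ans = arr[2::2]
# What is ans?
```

arr has length 8. The slice arr[2::2] selects indices [2, 4, 6] (2->4, 4->1, 6->20), giving [4, 1, 20].

[4, 1, 20]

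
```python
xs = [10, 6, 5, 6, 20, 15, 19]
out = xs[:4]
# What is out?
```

xs has length 7. The slice xs[:4] selects indices [0, 1, 2, 3] (0->10, 1->6, 2->5, 3->6), giving [10, 6, 5, 6].

[10, 6, 5, 6]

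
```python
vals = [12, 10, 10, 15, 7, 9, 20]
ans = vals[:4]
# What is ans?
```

vals has length 7. The slice vals[:4] selects indices [0, 1, 2, 3] (0->12, 1->10, 2->10, 3->15), giving [12, 10, 10, 15].

[12, 10, 10, 15]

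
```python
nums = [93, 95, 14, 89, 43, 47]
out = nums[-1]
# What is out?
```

nums has length 6. Negative index -1 maps to positive index 6 + (-1) = 5. nums[5] = 47.

47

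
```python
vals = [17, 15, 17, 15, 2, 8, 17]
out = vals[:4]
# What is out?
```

vals has length 7. The slice vals[:4] selects indices [0, 1, 2, 3] (0->17, 1->15, 2->17, 3->15), giving [17, 15, 17, 15].

[17, 15, 17, 15]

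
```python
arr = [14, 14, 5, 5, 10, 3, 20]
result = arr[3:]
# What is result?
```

arr has length 7. The slice arr[3:] selects indices [3, 4, 5, 6] (3->5, 4->10, 5->3, 6->20), giving [5, 10, 3, 20].

[5, 10, 3, 20]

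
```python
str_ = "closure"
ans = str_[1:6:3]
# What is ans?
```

str_ has length 7. The slice str_[1:6:3] selects indices [1, 4] (1->'l', 4->'u'), giving 'lu'.

'lu'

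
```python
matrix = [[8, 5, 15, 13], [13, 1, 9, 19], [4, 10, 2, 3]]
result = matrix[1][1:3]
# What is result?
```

matrix[1] = [13, 1, 9, 19]. matrix[1] has length 4. The slice matrix[1][1:3] selects indices [1, 2] (1->1, 2->9), giving [1, 9].

[1, 9]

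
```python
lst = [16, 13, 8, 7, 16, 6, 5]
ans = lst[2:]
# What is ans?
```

lst has length 7. The slice lst[2:] selects indices [2, 3, 4, 5, 6] (2->8, 3->7, 4->16, 5->6, 6->5), giving [8, 7, 16, 6, 5].

[8, 7, 16, 6, 5]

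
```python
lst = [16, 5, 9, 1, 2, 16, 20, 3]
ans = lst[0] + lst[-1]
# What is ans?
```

lst has length 8. lst[0] = 16.
lst has length 8. Negative index -1 maps to positive index 8 + (-1) = 7. lst[7] = 3.
Sum: 16 + 3 = 19.

19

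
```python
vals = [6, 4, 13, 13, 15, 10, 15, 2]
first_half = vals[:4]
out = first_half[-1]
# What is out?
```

vals has length 8. The slice vals[:4] selects indices [0, 1, 2, 3] (0->6, 1->4, 2->13, 3->13), giving [6, 4, 13, 13]. So first_half = [6, 4, 13, 13]. Then first_half[-1] = 13.

13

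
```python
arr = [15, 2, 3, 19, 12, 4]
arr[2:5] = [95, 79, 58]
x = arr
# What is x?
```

arr starts as [15, 2, 3, 19, 12, 4] (length 6). The slice arr[2:5] covers indices [2, 3, 4] with values [3, 19, 12]. Replacing that slice with [95, 79, 58] (same length) produces [15, 2, 95, 79, 58, 4].

[15, 2, 95, 79, 58, 4]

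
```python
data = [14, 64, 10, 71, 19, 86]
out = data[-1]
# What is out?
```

data has length 6. Negative index -1 maps to positive index 6 + (-1) = 5. data[5] = 86.

86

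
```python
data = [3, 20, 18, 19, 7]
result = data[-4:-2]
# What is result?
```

data has length 5. The slice data[-4:-2] selects indices [1, 2] (1->20, 2->18), giving [20, 18].

[20, 18]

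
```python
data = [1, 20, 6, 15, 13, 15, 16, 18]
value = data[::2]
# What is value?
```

data has length 8. The slice data[::2] selects indices [0, 2, 4, 6] (0->1, 2->6, 4->13, 6->16), giving [1, 6, 13, 16].

[1, 6, 13, 16]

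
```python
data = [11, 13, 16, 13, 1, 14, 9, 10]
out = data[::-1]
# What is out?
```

data has length 8. The slice data[::-1] selects indices [7, 6, 5, 4, 3, 2, 1, 0] (7->10, 6->9, 5->14, 4->1, 3->13, 2->16, 1->13, 0->11), giving [10, 9, 14, 1, 13, 16, 13, 11].

[10, 9, 14, 1, 13, 16, 13, 11]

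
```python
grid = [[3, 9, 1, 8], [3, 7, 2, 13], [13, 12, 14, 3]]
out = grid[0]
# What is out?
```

grid has 3 rows. Row 0 is [3, 9, 1, 8].

[3, 9, 1, 8]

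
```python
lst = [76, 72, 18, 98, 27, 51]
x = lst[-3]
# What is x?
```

lst has length 6. Negative index -3 maps to positive index 6 + (-3) = 3. lst[3] = 98.

98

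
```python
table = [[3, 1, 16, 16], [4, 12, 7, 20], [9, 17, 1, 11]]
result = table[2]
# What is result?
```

table has 3 rows. Row 2 is [9, 17, 1, 11].

[9, 17, 1, 11]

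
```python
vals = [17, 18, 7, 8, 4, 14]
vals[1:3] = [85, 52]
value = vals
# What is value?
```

vals starts as [17, 18, 7, 8, 4, 14] (length 6). The slice vals[1:3] covers indices [1, 2] with values [18, 7]. Replacing that slice with [85, 52] (same length) produces [17, 85, 52, 8, 4, 14].

[17, 85, 52, 8, 4, 14]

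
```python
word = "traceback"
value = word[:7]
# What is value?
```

word has length 9. The slice word[:7] selects indices [0, 1, 2, 3, 4, 5, 6] (0->'t', 1->'r', 2->'a', 3->'c', 4->'e', 5->'b', 6->'a'), giving 'traceba'.

'traceba'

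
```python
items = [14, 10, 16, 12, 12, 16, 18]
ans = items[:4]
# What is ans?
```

items has length 7. The slice items[:4] selects indices [0, 1, 2, 3] (0->14, 1->10, 2->16, 3->12), giving [14, 10, 16, 12].

[14, 10, 16, 12]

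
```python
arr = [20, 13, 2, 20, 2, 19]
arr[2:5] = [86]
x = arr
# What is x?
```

arr starts as [20, 13, 2, 20, 2, 19] (length 6). The slice arr[2:5] covers indices [2, 3, 4] with values [2, 20, 2]. Replacing that slice with [86] (different length) produces [20, 13, 86, 19].

[20, 13, 86, 19]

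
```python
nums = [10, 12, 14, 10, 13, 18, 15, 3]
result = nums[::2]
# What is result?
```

nums has length 8. The slice nums[::2] selects indices [0, 2, 4, 6] (0->10, 2->14, 4->13, 6->15), giving [10, 14, 13, 15].

[10, 14, 13, 15]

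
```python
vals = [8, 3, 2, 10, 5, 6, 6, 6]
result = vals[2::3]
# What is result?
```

vals has length 8. The slice vals[2::3] selects indices [2, 5] (2->2, 5->6), giving [2, 6].

[2, 6]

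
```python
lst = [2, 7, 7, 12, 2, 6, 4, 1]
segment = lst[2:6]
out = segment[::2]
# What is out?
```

lst has length 8. The slice lst[2:6] selects indices [2, 3, 4, 5] (2->7, 3->12, 4->2, 5->6), giving [7, 12, 2, 6]. So segment = [7, 12, 2, 6]. segment has length 4. The slice segment[::2] selects indices [0, 2] (0->7, 2->2), giving [7, 2].

[7, 2]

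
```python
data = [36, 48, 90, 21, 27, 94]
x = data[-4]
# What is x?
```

data has length 6. Negative index -4 maps to positive index 6 + (-4) = 2. data[2] = 90.

90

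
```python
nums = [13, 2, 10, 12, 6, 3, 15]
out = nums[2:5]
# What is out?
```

nums has length 7. The slice nums[2:5] selects indices [2, 3, 4] (2->10, 3->12, 4->6), giving [10, 12, 6].

[10, 12, 6]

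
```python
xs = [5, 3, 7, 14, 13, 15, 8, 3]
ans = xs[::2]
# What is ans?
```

xs has length 8. The slice xs[::2] selects indices [0, 2, 4, 6] (0->5, 2->7, 4->13, 6->8), giving [5, 7, 13, 8].

[5, 7, 13, 8]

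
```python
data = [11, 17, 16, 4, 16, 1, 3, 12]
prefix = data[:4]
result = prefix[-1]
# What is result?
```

data has length 8. The slice data[:4] selects indices [0, 1, 2, 3] (0->11, 1->17, 2->16, 3->4), giving [11, 17, 16, 4]. So prefix = [11, 17, 16, 4]. Then prefix[-1] = 4.

4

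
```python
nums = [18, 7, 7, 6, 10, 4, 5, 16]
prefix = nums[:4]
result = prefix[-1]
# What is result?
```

nums has length 8. The slice nums[:4] selects indices [0, 1, 2, 3] (0->18, 1->7, 2->7, 3->6), giving [18, 7, 7, 6]. So prefix = [18, 7, 7, 6]. Then prefix[-1] = 6.

6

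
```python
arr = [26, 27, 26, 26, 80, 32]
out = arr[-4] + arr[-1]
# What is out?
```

arr has length 6. Negative index -4 maps to positive index 6 + (-4) = 2. arr[2] = 26.
arr has length 6. Negative index -1 maps to positive index 6 + (-1) = 5. arr[5] = 32.
Sum: 26 + 32 = 58.

58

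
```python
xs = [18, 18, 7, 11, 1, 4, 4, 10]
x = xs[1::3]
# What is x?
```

xs has length 8. The slice xs[1::3] selects indices [1, 4, 7] (1->18, 4->1, 7->10), giving [18, 1, 10].

[18, 1, 10]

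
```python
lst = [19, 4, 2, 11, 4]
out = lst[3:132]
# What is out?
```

lst has length 5. The slice lst[3:132] selects indices [3, 4] (3->11, 4->4), giving [11, 4].

[11, 4]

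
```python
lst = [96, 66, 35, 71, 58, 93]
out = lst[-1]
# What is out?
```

lst has length 6. Negative index -1 maps to positive index 6 + (-1) = 5. lst[5] = 93.

93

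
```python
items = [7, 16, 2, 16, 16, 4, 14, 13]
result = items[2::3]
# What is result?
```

items has length 8. The slice items[2::3] selects indices [2, 5] (2->2, 5->4), giving [2, 4].

[2, 4]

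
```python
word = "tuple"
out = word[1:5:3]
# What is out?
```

word has length 5. The slice word[1:5:3] selects indices [1, 4] (1->'u', 4->'e'), giving 'ue'.

'ue'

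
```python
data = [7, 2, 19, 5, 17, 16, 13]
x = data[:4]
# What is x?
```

data has length 7. The slice data[:4] selects indices [0, 1, 2, 3] (0->7, 1->2, 2->19, 3->5), giving [7, 2, 19, 5].

[7, 2, 19, 5]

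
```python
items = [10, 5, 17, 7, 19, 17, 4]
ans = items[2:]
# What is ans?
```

items has length 7. The slice items[2:] selects indices [2, 3, 4, 5, 6] (2->17, 3->7, 4->19, 5->17, 6->4), giving [17, 7, 19, 17, 4].

[17, 7, 19, 17, 4]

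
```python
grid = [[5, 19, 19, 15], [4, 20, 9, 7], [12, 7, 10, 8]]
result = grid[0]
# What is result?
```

grid has 3 rows. Row 0 is [5, 19, 19, 15].

[5, 19, 19, 15]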